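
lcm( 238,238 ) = 238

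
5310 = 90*59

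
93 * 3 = 279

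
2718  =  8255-5537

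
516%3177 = 516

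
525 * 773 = 405825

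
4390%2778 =1612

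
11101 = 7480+3621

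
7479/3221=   2 + 1037/3221 =2.32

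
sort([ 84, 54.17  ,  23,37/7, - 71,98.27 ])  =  [ - 71,37/7,23, 54.17,84, 98.27 ]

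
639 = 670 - 31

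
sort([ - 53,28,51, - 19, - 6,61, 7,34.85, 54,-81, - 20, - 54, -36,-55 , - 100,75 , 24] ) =[ - 100, - 81,  -  55, - 54 ,  -  53,- 36, - 20, - 19, - 6,7, 24 , 28, 34.85,51,54, 61,75 ] 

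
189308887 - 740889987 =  - 551581100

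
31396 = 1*31396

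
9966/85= 9966/85= 117.25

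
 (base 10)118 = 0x76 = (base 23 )53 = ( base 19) 64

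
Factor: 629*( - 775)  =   - 487475 = -5^2* 17^1*31^1*37^1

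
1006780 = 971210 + 35570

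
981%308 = 57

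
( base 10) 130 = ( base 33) 3v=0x82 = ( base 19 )6g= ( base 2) 10000010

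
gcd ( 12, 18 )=6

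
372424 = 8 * 46553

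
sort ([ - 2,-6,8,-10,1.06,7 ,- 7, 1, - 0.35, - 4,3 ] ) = [ - 10,-7, - 6, - 4, - 2 , - 0.35,1,1.06,3,7,8]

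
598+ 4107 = 4705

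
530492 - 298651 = 231841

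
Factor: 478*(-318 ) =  - 152004 = - 2^2*3^1*53^1*239^1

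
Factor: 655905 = 3^1*5^1*73^1*599^1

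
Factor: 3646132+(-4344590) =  - 698458 = - 2^1*179^1 * 1951^1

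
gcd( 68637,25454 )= 1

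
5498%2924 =2574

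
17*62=1054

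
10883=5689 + 5194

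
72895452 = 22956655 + 49938797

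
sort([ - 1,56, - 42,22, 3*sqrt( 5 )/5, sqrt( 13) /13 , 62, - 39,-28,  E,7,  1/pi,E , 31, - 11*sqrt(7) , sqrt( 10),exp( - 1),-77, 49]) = [  -  77, - 42, - 39, -11*sqrt(7), - 28,- 1, sqrt (13)/13,1/pi, exp(  -  1 ),3*sqrt(5)/5,E, E, sqrt( 10), 7, 22, 31,49,  56, 62 ]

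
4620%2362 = 2258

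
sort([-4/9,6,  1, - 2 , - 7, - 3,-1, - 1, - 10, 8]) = [-10, - 7,  -  3, - 2, - 1, - 1, - 4/9 , 1,6,8]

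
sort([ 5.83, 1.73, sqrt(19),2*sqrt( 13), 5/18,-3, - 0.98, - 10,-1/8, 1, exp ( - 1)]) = [-10, - 3, - 0.98, -1/8, 5/18 , exp(- 1 ), 1, 1.73, sqrt (19 ), 5.83, 2*sqrt( 13 ) ] 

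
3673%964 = 781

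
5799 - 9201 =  - 3402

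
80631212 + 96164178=176795390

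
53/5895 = 53/5895 = 0.01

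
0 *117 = 0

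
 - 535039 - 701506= - 1236545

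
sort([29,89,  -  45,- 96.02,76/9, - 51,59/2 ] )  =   [ - 96.02, - 51, - 45,76/9,  29,59/2,89]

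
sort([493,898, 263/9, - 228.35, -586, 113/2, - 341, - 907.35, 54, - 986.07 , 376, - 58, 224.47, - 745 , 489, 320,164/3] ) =[ -986.07, - 907.35, - 745,-586,-341, - 228.35,- 58, 263/9, 54, 164/3, 113/2, 224.47 , 320, 376, 489, 493, 898 ]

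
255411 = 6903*37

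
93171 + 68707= 161878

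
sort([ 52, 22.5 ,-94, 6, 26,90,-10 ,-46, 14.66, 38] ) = [ - 94,-46,- 10,6 , 14.66,22.5, 26,38, 52, 90] 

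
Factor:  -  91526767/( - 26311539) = 3^( - 1)*2441^( - 1)*3593^( - 1 )*91526767^1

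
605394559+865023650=1470418209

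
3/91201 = 3/91201 =0.00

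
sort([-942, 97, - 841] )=[ - 942 ,-841, 97] 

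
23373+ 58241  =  81614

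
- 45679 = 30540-76219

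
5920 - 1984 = 3936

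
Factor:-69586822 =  - 2^1*23^1*241^1*6277^1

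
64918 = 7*9274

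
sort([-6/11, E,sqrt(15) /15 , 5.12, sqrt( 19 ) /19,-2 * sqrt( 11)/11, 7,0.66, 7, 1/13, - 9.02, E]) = [ - 9.02,-2 * sqrt (11) /11,-6/11,1/13, sqrt(19)/19, sqrt( 15 )/15 , 0.66 , E,E,  5.12,7, 7] 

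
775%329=117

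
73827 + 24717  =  98544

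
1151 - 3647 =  - 2496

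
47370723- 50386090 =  - 3015367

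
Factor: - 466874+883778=416904 = 2^3*3^1*29^1*599^1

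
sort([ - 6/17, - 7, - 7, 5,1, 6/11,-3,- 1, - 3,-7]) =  [ - 7, - 7,- 7, - 3, - 3, - 1, - 6/17, 6/11, 1,  5 ]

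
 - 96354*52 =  - 5010408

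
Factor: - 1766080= - 2^6*5^1*5519^1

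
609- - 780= 1389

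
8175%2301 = 1272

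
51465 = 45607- - 5858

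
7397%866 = 469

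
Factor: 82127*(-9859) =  - 17^1*4831^1*9859^1 = - 809690093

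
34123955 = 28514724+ 5609231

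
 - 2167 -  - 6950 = 4783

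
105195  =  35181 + 70014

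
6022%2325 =1372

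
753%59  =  45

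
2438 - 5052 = - 2614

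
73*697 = 50881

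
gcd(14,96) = 2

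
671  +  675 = 1346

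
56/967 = 56/967  =  0.06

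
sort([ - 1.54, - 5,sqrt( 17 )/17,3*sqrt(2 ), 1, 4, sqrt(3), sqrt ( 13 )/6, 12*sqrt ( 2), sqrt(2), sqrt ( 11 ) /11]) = [ - 5 , - 1.54, sqrt( 17 ) /17,sqrt( 11 )/11,sqrt( 13 )/6,1,  sqrt( 2 ) , sqrt ( 3 ), 4, 3*sqrt ( 2),12*sqrt (2)]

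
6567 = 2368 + 4199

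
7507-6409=1098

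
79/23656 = 79/23656 = 0.00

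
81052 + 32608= 113660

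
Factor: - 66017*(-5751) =3^4*7^1*71^1*9431^1 = 379663767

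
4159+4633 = 8792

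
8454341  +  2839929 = 11294270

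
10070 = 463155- 453085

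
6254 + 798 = 7052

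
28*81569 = 2283932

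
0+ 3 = 3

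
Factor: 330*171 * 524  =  2^3*3^3*5^1 * 11^1* 19^1*131^1  =  29569320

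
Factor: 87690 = 2^1*3^1 * 5^1*37^1* 79^1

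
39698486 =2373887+37324599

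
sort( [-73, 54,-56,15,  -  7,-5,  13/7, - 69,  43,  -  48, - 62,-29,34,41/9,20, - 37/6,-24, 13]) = [ - 73,- 69,  -  62,- 56, -48,- 29,-24 , - 7,-37/6 , - 5 , 13/7,41/9,13, 15,20,34, 43,54 ] 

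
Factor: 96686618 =2^1*7^1 * 23^1* 43^1 * 6983^1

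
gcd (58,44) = 2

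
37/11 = 37/11 = 3.36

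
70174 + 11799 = 81973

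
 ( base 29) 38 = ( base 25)3k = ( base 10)95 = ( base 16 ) 5f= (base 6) 235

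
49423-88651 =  - 39228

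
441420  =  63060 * 7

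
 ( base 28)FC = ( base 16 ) 1B0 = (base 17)187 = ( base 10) 432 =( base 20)11c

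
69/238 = 69/238=0.29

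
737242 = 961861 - 224619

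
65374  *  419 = 27391706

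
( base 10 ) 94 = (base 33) 2S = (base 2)1011110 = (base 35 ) 2O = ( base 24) 3m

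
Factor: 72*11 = 2^3*3^2*11^1 = 792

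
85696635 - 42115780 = 43580855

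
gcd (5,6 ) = 1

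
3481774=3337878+143896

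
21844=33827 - 11983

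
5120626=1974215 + 3146411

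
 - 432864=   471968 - 904832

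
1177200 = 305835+871365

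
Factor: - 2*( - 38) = 76 = 2^2*19^1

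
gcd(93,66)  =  3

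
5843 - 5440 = 403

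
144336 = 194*744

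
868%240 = 148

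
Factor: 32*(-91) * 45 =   -  2^5 * 3^2*5^1*7^1*13^1  =  - 131040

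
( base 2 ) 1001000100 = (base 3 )210111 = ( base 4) 21010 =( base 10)580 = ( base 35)GK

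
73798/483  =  152 + 382/483= 152.79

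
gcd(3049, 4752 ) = 1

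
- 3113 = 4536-7649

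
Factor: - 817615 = - 5^1*17^1 * 9619^1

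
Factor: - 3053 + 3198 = 5^1 * 29^1=145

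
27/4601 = 27/4601 = 0.01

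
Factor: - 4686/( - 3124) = 2^ ( - 1)*3^1= 3/2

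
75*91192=6839400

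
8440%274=220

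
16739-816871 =  -  800132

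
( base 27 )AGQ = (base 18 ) 15G8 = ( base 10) 7748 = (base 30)8i8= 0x1e44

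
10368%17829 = 10368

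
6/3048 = 1/508  =  0.00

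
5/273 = 5/273 =0.02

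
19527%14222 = 5305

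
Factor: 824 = 2^3*103^1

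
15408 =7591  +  7817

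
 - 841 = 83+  - 924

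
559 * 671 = 375089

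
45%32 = 13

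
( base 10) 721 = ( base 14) 397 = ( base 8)1321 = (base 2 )1011010001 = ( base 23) 188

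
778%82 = 40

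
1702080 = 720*2364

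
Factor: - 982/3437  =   - 2^1*7^( - 1)  =  - 2/7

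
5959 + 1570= 7529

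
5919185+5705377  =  11624562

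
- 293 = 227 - 520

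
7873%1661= 1229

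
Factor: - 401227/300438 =-2^ ( - 1 )*3^( - 2) * 607^1*661^1*16691^ ( -1 ) 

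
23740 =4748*5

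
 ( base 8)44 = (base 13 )2A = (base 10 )36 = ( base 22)1e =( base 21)1f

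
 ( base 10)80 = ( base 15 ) 55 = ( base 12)68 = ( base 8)120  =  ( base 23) 3B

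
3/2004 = 1/668  =  0.00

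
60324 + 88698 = 149022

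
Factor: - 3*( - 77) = 231 = 3^1*7^1*11^1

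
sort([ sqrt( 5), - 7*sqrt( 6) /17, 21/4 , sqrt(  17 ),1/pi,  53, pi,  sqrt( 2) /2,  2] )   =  [ - 7*sqrt( 6 )/17, 1/pi, sqrt(2 )/2 , 2,sqrt(5),pi,sqrt( 17 ),  21/4 , 53]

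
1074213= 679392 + 394821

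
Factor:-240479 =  - 240479^1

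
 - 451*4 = - 1804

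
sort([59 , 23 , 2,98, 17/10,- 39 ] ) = [-39 , 17/10, 2, 23 , 59,98]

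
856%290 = 276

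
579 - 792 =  - 213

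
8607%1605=582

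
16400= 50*328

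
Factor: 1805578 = 2^1*902789^1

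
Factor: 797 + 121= 918 = 2^1*3^3*17^1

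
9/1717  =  9/1717= 0.01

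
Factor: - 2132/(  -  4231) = 2^2*13^1 * 41^1*4231^( - 1 ) 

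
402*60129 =24171858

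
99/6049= 99/6049 = 0.02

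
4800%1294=918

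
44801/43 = 1041+38/43 = 1041.88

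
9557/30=318+ 17/30 = 318.57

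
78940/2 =39470 = 39470.00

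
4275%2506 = 1769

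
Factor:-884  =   - 2^2*13^1*17^1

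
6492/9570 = 1082/1595 = 0.68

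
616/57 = 616/57=10.81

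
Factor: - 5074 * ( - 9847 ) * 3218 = 2^2*43^2*59^1*229^1 *1609^1 = 160783115804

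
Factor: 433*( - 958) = -414814 = - 2^1*433^1*479^1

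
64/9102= 32/4551 = 0.01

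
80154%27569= 25016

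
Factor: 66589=17^1*3917^1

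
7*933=6531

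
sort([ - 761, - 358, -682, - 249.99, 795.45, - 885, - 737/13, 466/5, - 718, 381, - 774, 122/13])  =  [  -  885, - 774, - 761,- 718, - 682,-358, - 249.99,-737/13, 122/13, 466/5,381,795.45 ]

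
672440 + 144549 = 816989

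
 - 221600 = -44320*5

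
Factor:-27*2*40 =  - 2160 = - 2^4*3^3*5^1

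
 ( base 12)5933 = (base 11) 7549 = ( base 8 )23367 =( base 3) 111200110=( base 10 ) 9975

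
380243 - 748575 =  - 368332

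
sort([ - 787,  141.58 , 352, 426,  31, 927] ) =[ - 787, 31, 141.58 , 352,426, 927 ]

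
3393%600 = 393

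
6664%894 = 406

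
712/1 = 712 = 712.00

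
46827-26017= 20810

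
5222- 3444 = 1778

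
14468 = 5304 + 9164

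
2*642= 1284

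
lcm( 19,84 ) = 1596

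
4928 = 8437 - 3509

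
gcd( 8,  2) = 2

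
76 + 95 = 171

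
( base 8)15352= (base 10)6890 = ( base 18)134e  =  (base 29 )85H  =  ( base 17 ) 16e5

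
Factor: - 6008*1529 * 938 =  - 8616685616= - 2^4*7^1*11^1*67^1*139^1 * 751^1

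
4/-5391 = - 1 + 5387/5391=- 0.00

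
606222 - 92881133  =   - 92274911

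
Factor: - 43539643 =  - 7^1*29^1*214481^1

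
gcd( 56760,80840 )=1720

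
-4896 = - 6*816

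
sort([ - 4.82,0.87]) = [ - 4.82,  0.87]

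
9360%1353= 1242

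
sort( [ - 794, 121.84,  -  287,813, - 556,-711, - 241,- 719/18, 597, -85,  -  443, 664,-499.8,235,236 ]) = [ -794, - 711,-556, - 499.8,- 443, - 287, - 241, - 85,-719/18,121.84,235,236,597, 664,813]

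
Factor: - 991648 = - 2^5 * 7^1*19^1 * 233^1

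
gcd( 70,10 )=10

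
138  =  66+72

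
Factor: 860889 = 3^1*73^1*3931^1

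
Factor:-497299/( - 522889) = 11^1* 53^1 * 613^ (  -  1) = 583/613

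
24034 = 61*394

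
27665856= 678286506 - 650620650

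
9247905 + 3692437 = 12940342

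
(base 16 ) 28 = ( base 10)40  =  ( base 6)104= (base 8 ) 50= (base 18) 24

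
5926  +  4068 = 9994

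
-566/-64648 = 283/32324= 0.01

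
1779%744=291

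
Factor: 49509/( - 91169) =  - 3^2*13^ ( - 1) * 5501^1* 7013^( - 1) 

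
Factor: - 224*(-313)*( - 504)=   -  35336448=- 2^8*3^2*7^2*313^1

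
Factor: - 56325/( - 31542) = 25/14 = 2^( - 1 ) * 5^2*7^( - 1 )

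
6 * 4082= 24492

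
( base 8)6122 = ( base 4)301102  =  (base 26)4h8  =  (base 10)3154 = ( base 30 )3f4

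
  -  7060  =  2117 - 9177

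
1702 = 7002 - 5300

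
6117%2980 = 157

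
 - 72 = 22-94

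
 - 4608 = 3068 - 7676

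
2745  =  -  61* ( - 45)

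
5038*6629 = 33396902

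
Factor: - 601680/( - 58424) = 2^1*3^1*5^1*23^1*67^( - 1 ) = 690/67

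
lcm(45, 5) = 45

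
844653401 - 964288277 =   -  119634876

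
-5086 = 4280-9366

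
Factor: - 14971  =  -11^1*1361^1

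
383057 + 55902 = 438959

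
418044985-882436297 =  - 464391312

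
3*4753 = 14259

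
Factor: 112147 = 7^1*37^1*433^1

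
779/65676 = 779/65676 =0.01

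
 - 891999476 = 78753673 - 970753149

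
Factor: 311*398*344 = 42579632  =  2^4 * 43^1*199^1*311^1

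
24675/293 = 84+ 63/293 = 84.22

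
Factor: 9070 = 2^1*5^1*907^1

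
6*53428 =320568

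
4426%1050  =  226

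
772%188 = 20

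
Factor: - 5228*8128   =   - 42493184 = - 2^8*127^1*1307^1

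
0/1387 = 0= 0.00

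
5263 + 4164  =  9427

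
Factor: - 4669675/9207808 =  - 2^(-15 )*5^2*151^1 * 281^ (-1)*1237^1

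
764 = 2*382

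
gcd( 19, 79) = 1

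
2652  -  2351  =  301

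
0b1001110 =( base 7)141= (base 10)78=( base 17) 4a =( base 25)33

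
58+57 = 115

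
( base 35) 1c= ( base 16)2F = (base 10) 47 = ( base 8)57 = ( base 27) 1K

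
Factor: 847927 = 47^1*18041^1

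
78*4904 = 382512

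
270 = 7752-7482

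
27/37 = 27/37 = 0.73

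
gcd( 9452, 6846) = 2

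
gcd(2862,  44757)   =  9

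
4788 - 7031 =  - 2243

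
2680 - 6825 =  - 4145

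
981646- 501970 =479676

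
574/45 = 574/45 = 12.76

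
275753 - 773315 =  - 497562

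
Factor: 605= 5^1*11^2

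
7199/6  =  7199/6 = 1199.83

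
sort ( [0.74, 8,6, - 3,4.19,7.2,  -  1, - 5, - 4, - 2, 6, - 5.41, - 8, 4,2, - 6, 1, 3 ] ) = [ - 8,-6,  -  5.41, - 5, - 4,-3,-2,-1 , 0.74,1, 2 , 3, 4,4.19,6,6, 7.2, 8 ]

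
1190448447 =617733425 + 572715022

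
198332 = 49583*4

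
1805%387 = 257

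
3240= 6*540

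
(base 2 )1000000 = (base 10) 64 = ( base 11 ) 59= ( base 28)28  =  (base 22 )2k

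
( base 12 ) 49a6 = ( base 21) iii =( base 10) 8334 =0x208E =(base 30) 97o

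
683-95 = 588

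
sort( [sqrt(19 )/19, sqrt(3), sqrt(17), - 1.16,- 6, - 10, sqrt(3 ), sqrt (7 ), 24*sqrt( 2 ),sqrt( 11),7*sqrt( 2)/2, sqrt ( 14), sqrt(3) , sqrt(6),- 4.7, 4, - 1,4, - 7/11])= [ - 10, - 6, - 4.7, - 1.16, - 1, - 7/11, sqrt(19)/19, sqrt(3 ) , sqrt( 3) , sqrt( 3 ), sqrt( 6 ),sqrt( 7 ), sqrt( 11), sqrt( 14), 4, 4, sqrt( 17 ), 7 * sqrt (2)/2, 24*sqrt ( 2)]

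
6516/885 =7 + 107/295 =7.36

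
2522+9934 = 12456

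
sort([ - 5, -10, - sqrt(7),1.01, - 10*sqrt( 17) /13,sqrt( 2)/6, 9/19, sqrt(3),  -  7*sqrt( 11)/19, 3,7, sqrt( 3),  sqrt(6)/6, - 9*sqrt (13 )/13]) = [ - 10,- 5, - 10 * sqrt(17)/13, - sqrt(7), - 9*sqrt ( 13)/13, - 7*sqrt(11) /19,sqrt( 2)/6 , sqrt ( 6)/6, 9/19,1.01,sqrt( 3),sqrt( 3), 3, 7]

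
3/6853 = 3/6853 = 0.00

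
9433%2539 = 1816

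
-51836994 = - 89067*582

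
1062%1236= 1062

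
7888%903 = 664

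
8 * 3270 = 26160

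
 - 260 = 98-358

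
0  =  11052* 0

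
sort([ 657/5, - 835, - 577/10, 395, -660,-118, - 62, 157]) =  [ - 835, -660, - 118, - 62, - 577/10,657/5,157, 395]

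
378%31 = 6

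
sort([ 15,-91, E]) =[ -91, E, 15 ]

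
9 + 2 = 11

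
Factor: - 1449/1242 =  - 7/6 = - 2^( - 1)*3^(-1)*7^1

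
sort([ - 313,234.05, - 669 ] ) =[ - 669, - 313, 234.05]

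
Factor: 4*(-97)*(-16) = 6208 = 2^6 * 97^1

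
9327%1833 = 162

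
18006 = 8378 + 9628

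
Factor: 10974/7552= 93/64  =  2^( - 6 )*3^1 * 31^1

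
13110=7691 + 5419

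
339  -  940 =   -  601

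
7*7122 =49854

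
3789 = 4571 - 782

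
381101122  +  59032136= 440133258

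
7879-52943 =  - 45064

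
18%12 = 6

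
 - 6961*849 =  - 5909889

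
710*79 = 56090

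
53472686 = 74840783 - 21368097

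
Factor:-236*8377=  - 2^2*59^1*8377^1 = - 1976972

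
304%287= 17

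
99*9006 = 891594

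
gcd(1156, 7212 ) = 4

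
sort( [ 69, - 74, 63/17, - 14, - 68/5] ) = [ - 74, - 14, - 68/5, 63/17,  69]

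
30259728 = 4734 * 6392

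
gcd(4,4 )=4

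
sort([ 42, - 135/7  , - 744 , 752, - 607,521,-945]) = [ - 945, - 744, - 607,-135/7,42,521, 752]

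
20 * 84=1680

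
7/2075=7/2075 = 0.00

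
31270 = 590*53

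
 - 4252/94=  - 2126/47 = - 45.23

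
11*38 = 418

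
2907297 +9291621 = 12198918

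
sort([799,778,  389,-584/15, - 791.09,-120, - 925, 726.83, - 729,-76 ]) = [  -  925, - 791.09, - 729 ,-120,  -  76, - 584/15,  389,726.83,778, 799 ]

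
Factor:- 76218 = - 2^1*3^1*12703^1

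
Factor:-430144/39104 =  - 11 = -11^1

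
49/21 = 7/3 = 2.33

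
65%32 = 1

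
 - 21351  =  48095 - 69446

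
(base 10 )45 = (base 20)25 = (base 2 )101101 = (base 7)63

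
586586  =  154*3809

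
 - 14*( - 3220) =45080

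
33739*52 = 1754428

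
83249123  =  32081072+51168051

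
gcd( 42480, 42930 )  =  90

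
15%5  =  0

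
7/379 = 7/379  =  0.02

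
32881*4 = 131524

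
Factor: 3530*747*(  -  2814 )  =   - 2^2*3^3*5^1 *7^1*67^1*83^1*353^1 = -7420264740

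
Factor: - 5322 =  - 2^1*3^1*887^1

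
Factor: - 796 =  - 2^2 *199^1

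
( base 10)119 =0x77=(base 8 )167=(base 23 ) 54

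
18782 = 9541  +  9241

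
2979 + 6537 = 9516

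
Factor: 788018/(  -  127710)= -833/135=-  3^(-3) * 5^(-1) * 7^2*17^1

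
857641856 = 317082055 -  - 540559801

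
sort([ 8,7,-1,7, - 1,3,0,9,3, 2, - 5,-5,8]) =[-5, - 5, - 1, - 1, 0,2,3,  3, 7,  7, 8,8, 9 ] 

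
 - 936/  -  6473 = 936/6473 =0.14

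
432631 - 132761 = 299870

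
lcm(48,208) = 624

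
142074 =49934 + 92140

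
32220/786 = 40 + 130/131=40.99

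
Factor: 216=2^3 * 3^3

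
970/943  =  1 + 27/943 = 1.03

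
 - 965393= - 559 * 1727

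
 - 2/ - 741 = 2/741= 0.00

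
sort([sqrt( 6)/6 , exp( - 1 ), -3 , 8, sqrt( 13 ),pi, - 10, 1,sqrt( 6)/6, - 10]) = [ - 10  , - 10,-3, exp(-1),sqrt( 6 ) /6 , sqrt ( 6)/6,1,pi, sqrt( 13) , 8]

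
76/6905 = 76/6905 = 0.01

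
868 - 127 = 741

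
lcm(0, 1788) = 0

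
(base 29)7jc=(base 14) 24CA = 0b1100100110010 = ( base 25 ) a80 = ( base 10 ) 6450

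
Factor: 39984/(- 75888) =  - 49/93 = - 3^( - 1)* 7^2*31^(-1 ) 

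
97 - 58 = 39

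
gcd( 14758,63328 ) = 2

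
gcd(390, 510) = 30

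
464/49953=464/49953 =0.01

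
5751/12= 1917/4 = 479.25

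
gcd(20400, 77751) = 3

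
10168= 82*124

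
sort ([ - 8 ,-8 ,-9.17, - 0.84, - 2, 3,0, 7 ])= [-9.17, - 8, - 8,-2, - 0.84, 0,3,7 ]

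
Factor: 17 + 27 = 44 = 2^2 * 11^1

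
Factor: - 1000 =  -2^3* 5^3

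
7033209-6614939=418270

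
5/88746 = 5/88746 = 0.00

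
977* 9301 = 9087077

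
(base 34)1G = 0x32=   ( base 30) 1K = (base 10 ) 50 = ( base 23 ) 24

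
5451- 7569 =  -2118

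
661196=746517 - 85321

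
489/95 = 489/95 = 5.15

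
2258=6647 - 4389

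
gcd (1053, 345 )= 3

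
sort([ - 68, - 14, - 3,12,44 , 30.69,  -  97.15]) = [ - 97.15, - 68,-14, - 3,12,30.69,44]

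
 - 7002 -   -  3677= - 3325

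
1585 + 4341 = 5926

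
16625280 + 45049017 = 61674297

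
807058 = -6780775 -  - 7587833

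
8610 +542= 9152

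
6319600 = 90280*70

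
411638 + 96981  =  508619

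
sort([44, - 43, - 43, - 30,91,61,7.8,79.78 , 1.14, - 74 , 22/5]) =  [ - 74, - 43, - 43,- 30,1.14,22/5, 7.8,44,61, 79.78 , 91]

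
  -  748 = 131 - 879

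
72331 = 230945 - 158614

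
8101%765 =451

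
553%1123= 553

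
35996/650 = 17998/325 = 55.38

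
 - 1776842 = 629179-2406021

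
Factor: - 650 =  - 2^1 * 5^2*13^1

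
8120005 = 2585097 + 5534908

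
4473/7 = 639 = 639.00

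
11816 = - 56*( - 211 )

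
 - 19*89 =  - 1691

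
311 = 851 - 540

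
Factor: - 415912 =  - 2^3 * 7^2*1061^1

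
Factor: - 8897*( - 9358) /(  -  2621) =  - 2^1*7^1*31^1*41^1* 2621^( - 1 ) * 4679^1 = - 83258126/2621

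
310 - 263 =47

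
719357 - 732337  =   - 12980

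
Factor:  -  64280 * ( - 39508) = 2^5 * 5^1*7^1*17^1*83^1*1607^1 = 2539574240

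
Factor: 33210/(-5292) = -2^( - 1)*3^1*5^1*7^ ( - 2 )*41^1=- 615/98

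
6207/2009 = 3+180/2009=3.09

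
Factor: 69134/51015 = 2^1*3^(-1 )*5^( - 1)*13^1*19^( - 1 )*179^(-1) * 2659^1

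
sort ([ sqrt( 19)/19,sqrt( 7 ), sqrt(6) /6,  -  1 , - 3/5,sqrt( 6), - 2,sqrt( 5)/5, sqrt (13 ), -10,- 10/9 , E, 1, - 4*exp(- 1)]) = [ - 10, - 2, - 4*exp( - 1 ),- 10/9, -1,  -  3/5, sqrt( 19 ) /19,sqrt(6 ) /6, sqrt( 5) /5, 1, sqrt( 6), sqrt( 7),E, sqrt( 13) ] 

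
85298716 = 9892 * 8623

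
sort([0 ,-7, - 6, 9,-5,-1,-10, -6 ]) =[-10, - 7 ,  -  6 ,-6,-5, - 1, 0,9]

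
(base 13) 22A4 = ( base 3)20200020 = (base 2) 1001100000010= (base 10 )4866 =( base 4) 1030002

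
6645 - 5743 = 902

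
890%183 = 158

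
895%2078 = 895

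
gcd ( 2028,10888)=4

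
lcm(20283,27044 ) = 81132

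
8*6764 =54112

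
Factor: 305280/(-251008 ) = -3^2*5^1*37^( - 1)= -45/37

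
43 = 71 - 28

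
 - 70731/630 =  - 7859/70 = - 112.27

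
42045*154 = 6474930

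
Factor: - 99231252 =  - 2^2 * 3^1*8269271^1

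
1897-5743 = -3846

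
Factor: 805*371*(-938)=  - 2^1 *5^1*7^3 * 23^1*53^1*67^1 =- 280138390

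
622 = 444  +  178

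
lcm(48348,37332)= 2949228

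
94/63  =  1 + 31/63= 1.49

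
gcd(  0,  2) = 2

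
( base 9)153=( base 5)1004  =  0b10000001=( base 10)129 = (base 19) 6F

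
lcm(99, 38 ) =3762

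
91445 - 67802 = 23643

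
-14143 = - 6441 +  - 7702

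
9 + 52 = 61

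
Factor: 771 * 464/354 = 59624/59 =2^3*29^1 * 59^( - 1)*257^1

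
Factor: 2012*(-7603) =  - 2^2 * 503^1*7603^1=-15297236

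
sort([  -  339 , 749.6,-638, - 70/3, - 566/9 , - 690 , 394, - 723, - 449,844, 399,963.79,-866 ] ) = [ - 866, - 723, - 690, - 638, - 449, - 339 , - 566/9, - 70/3, 394,399, 749.6, 844, 963.79 ] 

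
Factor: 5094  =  2^1*3^2*283^1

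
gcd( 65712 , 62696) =8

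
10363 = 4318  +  6045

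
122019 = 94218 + 27801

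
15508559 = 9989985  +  5518574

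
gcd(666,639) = 9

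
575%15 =5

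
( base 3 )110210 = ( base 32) AP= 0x159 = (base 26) d7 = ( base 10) 345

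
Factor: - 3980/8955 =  -4/9 = -2^2*3^( - 2 )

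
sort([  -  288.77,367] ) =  [ - 288.77,367]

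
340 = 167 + 173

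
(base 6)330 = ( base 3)11200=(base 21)60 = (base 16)7e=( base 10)126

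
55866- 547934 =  - 492068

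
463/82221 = 463/82221= 0.01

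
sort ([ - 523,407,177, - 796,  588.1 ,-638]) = [ - 796, - 638,-523,177,407,588.1 ]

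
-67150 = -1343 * 50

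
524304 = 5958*88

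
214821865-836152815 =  - 621330950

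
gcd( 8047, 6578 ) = 13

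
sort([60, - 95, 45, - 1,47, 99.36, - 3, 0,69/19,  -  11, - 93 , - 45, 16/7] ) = [ - 95, - 93, - 45, - 11 , - 3,-1, 0 , 16/7, 69/19, 45,47, 60 , 99.36 ] 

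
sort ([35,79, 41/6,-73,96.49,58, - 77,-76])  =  [ - 77, - 76, - 73,41/6, 35, 58, 79, 96.49 ] 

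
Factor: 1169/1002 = 2^( - 1)*3^( - 1) * 7^1 = 7/6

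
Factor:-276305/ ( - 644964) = 2^(-2)* 3^( - 1)*5^1*71^ (  -  1 )*73^1 = 365/852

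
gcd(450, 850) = 50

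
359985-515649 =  - 155664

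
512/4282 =256/2141 = 0.12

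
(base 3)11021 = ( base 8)163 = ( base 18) 67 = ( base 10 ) 115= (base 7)223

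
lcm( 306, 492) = 25092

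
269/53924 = 269/53924 = 0.00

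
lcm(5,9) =45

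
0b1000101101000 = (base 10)4456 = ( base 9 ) 6101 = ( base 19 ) C6A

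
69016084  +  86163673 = 155179757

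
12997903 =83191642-70193739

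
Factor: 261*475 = 123975 = 3^2*5^2*19^1 * 29^1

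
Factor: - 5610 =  - 2^1*3^1*5^1*11^1*17^1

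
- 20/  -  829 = 20/829=0.02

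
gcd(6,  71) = 1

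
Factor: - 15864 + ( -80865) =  - 96729 = - 3^1*19^1*1697^1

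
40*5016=200640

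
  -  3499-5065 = -8564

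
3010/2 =1505 = 1505.00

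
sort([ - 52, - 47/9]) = [  -  52, - 47/9] 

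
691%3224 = 691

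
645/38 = 645/38 = 16.97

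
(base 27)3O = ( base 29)3I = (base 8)151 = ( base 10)105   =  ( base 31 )3c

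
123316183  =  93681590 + 29634593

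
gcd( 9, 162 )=9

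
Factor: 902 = 2^1 * 11^1*41^1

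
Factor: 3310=2^1*5^1*331^1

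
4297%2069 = 159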